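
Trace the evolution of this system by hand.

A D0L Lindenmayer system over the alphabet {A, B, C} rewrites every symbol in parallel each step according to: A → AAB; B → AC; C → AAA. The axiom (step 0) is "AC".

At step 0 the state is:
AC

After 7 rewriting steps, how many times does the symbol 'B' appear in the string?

0) AC
1) AABAAA
2) AABAABACAABAABAAB
3) AABAABACAABAABACAABAAAAABAABACAABAABACAABAABAC
4) AABAABACAABAABACAABAAAAABAABACAABAABACAABAAAAABAABACAABAAB…AABAABACAABAAAAABAABACAABAABACAABAAAAABAABACAABAABACAABAAA  (len 127)
5) AABAABACAABAABACAABAAAAABAABACAABAABACAABAAAAABAABACAABAAB…AABACAABAABACAABAAAAABAABACAABAABACAABAAAAABAABACAABAABAAB  (len 351)
6) AABAABACAABAABACAABAAAAABAABACAABAABACAABAAAAABAABACAABAAB…BACAABAABAABAABAABACAABAABACAABAAAAABAABACAABAABACAABAABAC  (len 967)
7) AABAABACAABAABACAABAAAAABAABACAABAABACAABAAAAABAABACAABAAB…AABAABACAABAAAAABAABACAABAABACAABAAAAABAABACAABAABACAABAAA  (len 2666)

646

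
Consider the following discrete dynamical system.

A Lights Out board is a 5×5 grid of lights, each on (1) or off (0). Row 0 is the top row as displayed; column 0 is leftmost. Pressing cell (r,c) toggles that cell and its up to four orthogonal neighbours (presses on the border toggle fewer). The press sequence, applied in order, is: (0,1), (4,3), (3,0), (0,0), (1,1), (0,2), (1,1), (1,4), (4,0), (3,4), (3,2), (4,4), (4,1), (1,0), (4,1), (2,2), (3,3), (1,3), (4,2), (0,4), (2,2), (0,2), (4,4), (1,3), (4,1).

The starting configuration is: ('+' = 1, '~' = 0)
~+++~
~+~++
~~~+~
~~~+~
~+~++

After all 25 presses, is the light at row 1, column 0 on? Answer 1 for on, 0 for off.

0

k=0  ~+++~
~+~++
~~~+~
~~~+~
~+~++
k=1  +~~+~
~~~++
~~~+~
~~~+~
~+~++
k=2  +~~+~
~~~++
~~~+~
~~~~~
~++~~
k=3  +~~+~
~~~++
+~~+~
++~~~
+++~~
k=4  ~+~+~
+~~++
+~~+~
++~~~
+++~~
k=5  ~~~+~
~++++
++~+~
++~~~
+++~~
k=6  ~++~~
~+~++
++~+~
++~~~
+++~~
k=7  ~~+~~
+~+++
+~~+~
++~~~
+++~~
k=8  ~~+~+
+~+~~
+~~++
++~~~
+++~~
k=9  ~~+~+
+~+~~
+~~++
~+~~~
~~+~~
k=10  ~~+~+
+~+~~
+~~+~
~+~++
~~+~+
k=11  ~~+~+
+~+~~
+~++~
~~+~+
~~~~+
k=12  ~~+~+
+~+~~
+~++~
~~+~~
~~~+~
k=13  ~~+~+
+~+~~
+~++~
~++~~
++++~
k=14  +~+~+
~++~~
~~++~
~++~~
++++~
k=15  +~+~+
~++~~
~~++~
~~+~~
~~~+~
k=16  +~+~+
~+~~~
~+~~~
~~~~~
~~~+~
k=17  +~+~+
~+~~~
~+~+~
~~+++
~~~~~
k=18  +~+++
~++++
~+~~~
~~+++
~~~~~
k=19  +~+++
~++++
~+~~~
~~~++
~+++~
k=20  +~+~~
~+++~
~+~~~
~~~++
~+++~
k=21  +~+~~
~+~+~
~~++~
~~+++
~+++~
k=22  ++~+~
~+++~
~~++~
~~+++
~+++~
k=23  ++~+~
~+++~
~~++~
~~++~
~++~+
k=24  ++~~~
~+~~+
~~+~~
~~++~
~++~+
k=25  ++~~~
~+~~+
~~+~~
~+++~
+~~~+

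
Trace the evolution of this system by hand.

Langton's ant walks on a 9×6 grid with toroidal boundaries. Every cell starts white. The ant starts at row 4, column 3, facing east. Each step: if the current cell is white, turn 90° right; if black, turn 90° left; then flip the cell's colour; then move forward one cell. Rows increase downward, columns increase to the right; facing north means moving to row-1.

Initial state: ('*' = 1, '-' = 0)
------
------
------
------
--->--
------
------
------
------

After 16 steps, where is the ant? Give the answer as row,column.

k=0  ------
------
------
------
--->--
------
------
------
------
k=1  ------
------
------
------
---*--
---v--
------
------
------
k=2  ------
------
------
------
---*--
--<*--
------
------
------
k=3  ------
------
------
------
--^*--
--**--
------
------
------
k=4  ------
------
------
------
--*>--
--**--
------
------
------
k=5  ------
------
------
---^--
--*---
--**--
------
------
------
k=6  ------
------
------
---*>-
--*---
--**--
------
------
------
k=7  ------
------
------
---**-
--*-v-
--**--
------
------
------
k=8  ------
------
------
---**-
--*<*-
--**--
------
------
------
k=9  ------
------
------
---^*-
--***-
--**--
------
------
------
k=10  ------
------
------
--<-*-
--***-
--**--
------
------
------
k=11  ------
------
--^---
--*-*-
--***-
--**--
------
------
------
k=12  ------
------
--*>--
--*-*-
--***-
--**--
------
------
------
k=13  ------
------
--**--
--*v*-
--***-
--**--
------
------
------
k=14  ------
------
--**--
--<**-
--***-
--**--
------
------
------
k=15  ------
------
--**--
---**-
--v**-
--**--
------
------
------
k=16  ------
------
--**--
---**-
--->*-
--**--
------
------
------

4,3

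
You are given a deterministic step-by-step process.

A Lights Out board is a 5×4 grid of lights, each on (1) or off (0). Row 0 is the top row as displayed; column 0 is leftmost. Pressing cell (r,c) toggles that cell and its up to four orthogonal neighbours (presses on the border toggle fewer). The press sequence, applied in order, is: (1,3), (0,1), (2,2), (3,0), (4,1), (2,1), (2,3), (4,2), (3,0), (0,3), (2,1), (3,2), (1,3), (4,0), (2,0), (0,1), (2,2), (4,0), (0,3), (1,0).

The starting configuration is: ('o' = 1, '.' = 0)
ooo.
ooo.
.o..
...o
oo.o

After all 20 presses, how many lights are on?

t=0: ooo.
ooo.
.o..
...o
oo.o
t=1: oooo
oo.o
.o.o
...o
oo.o
t=2: ...o
o..o
.o.o
...o
oo.o
t=3: ...o
o.oo
..o.
..oo
oo.o
t=4: ...o
o.oo
o.o.
oooo
.o.o
t=5: ...o
o.oo
o.o.
o.oo
o.oo
t=6: ...o
oooo
.o..
oooo
o.oo
t=7: ...o
ooo.
.ooo
ooo.
o.oo
t=8: ...o
ooo.
.ooo
oo..
oo..
t=9: ...o
ooo.
oooo
....
.o..
t=10: ..o.
oooo
oooo
....
.o..
t=11: ..o.
o.oo
...o
.o..
.o..
t=12: ..o.
o.oo
..oo
..oo
.oo.
t=13: ..oo
o...
..o.
..oo
.oo.
t=14: ..oo
o...
..o.
o.oo
o.o.
t=15: ..oo
....
ooo.
..oo
o.o.
t=16: oo.o
.o..
ooo.
..oo
o.o.
t=17: oo.o
.oo.
o..o
...o
o.o.
t=18: oo.o
.oo.
o..o
o..o
.oo.
t=19: ooo.
.ooo
o..o
o..o
.oo.
t=20: .oo.
o.oo
...o
o..o
.oo.

10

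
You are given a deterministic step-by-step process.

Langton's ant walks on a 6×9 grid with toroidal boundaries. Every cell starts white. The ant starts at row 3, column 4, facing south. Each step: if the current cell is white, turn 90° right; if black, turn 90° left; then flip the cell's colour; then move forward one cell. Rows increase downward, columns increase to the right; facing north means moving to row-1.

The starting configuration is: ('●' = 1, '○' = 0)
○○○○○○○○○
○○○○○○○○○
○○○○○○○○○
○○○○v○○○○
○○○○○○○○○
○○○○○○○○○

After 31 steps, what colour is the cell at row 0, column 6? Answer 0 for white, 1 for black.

0) ○○○○○○○○○
○○○○○○○○○
○○○○○○○○○
○○○○v○○○○
○○○○○○○○○
○○○○○○○○○
1) ○○○○○○○○○
○○○○○○○○○
○○○○○○○○○
○○○<●○○○○
○○○○○○○○○
○○○○○○○○○
2) ○○○○○○○○○
○○○○○○○○○
○○○^○○○○○
○○○●●○○○○
○○○○○○○○○
○○○○○○○○○
3) ○○○○○○○○○
○○○○○○○○○
○○○●>○○○○
○○○●●○○○○
○○○○○○○○○
○○○○○○○○○
4) ○○○○○○○○○
○○○○○○○○○
○○○●●○○○○
○○○●v○○○○
○○○○○○○○○
○○○○○○○○○
5) ○○○○○○○○○
○○○○○○○○○
○○○●●○○○○
○○○●○>○○○
○○○○○○○○○
○○○○○○○○○
6) ○○○○○○○○○
○○○○○○○○○
○○○●●○○○○
○○○●○●○○○
○○○○○v○○○
○○○○○○○○○
7) ○○○○○○○○○
○○○○○○○○○
○○○●●○○○○
○○○●○●○○○
○○○○<●○○○
○○○○○○○○○
8) ○○○○○○○○○
○○○○○○○○○
○○○●●○○○○
○○○●^●○○○
○○○○●●○○○
○○○○○○○○○
9) ○○○○○○○○○
○○○○○○○○○
○○○●●○○○○
○○○●●>○○○
○○○○●●○○○
○○○○○○○○○
10) ○○○○○○○○○
○○○○○○○○○
○○○●●^○○○
○○○●●○○○○
○○○○●●○○○
○○○○○○○○○
11) ○○○○○○○○○
○○○○○○○○○
○○○●●●>○○
○○○●●○○○○
○○○○●●○○○
○○○○○○○○○
12) ○○○○○○○○○
○○○○○○○○○
○○○●●●●○○
○○○●●○v○○
○○○○●●○○○
○○○○○○○○○
13) ○○○○○○○○○
○○○○○○○○○
○○○●●●●○○
○○○●●<●○○
○○○○●●○○○
○○○○○○○○○
14) ○○○○○○○○○
○○○○○○○○○
○○○●●^●○○
○○○●●●●○○
○○○○●●○○○
○○○○○○○○○
15) ○○○○○○○○○
○○○○○○○○○
○○○●<○●○○
○○○●●●●○○
○○○○●●○○○
○○○○○○○○○
16) ○○○○○○○○○
○○○○○○○○○
○○○●○○●○○
○○○●v●●○○
○○○○●●○○○
○○○○○○○○○
17) ○○○○○○○○○
○○○○○○○○○
○○○●○○●○○
○○○●○>●○○
○○○○●●○○○
○○○○○○○○○
18) ○○○○○○○○○
○○○○○○○○○
○○○●○^●○○
○○○●○○●○○
○○○○●●○○○
○○○○○○○○○
19) ○○○○○○○○○
○○○○○○○○○
○○○●○●>○○
○○○●○○●○○
○○○○●●○○○
○○○○○○○○○
20) ○○○○○○○○○
○○○○○○^○○
○○○●○●○○○
○○○●○○●○○
○○○○●●○○○
○○○○○○○○○
21) ○○○○○○○○○
○○○○○○●>○
○○○●○●○○○
○○○●○○●○○
○○○○●●○○○
○○○○○○○○○
22) ○○○○○○○○○
○○○○○○●●○
○○○●○●○v○
○○○●○○●○○
○○○○●●○○○
○○○○○○○○○
23) ○○○○○○○○○
○○○○○○●●○
○○○●○●<●○
○○○●○○●○○
○○○○●●○○○
○○○○○○○○○
24) ○○○○○○○○○
○○○○○○^●○
○○○●○●●●○
○○○●○○●○○
○○○○●●○○○
○○○○○○○○○
25) ○○○○○○○○○
○○○○○<○●○
○○○●○●●●○
○○○●○○●○○
○○○○●●○○○
○○○○○○○○○
26) ○○○○○^○○○
○○○○○●○●○
○○○●○●●●○
○○○●○○●○○
○○○○●●○○○
○○○○○○○○○
27) ○○○○○●>○○
○○○○○●○●○
○○○●○●●●○
○○○●○○●○○
○○○○●●○○○
○○○○○○○○○
28) ○○○○○●●○○
○○○○○●v●○
○○○●○●●●○
○○○●○○●○○
○○○○●●○○○
○○○○○○○○○
29) ○○○○○●●○○
○○○○○<●●○
○○○●○●●●○
○○○●○○●○○
○○○○●●○○○
○○○○○○○○○
30) ○○○○○●●○○
○○○○○○●●○
○○○●○v●●○
○○○●○○●○○
○○○○●●○○○
○○○○○○○○○
31) ○○○○○●●○○
○○○○○○●●○
○○○●○○>●○
○○○●○○●○○
○○○○●●○○○
○○○○○○○○○

1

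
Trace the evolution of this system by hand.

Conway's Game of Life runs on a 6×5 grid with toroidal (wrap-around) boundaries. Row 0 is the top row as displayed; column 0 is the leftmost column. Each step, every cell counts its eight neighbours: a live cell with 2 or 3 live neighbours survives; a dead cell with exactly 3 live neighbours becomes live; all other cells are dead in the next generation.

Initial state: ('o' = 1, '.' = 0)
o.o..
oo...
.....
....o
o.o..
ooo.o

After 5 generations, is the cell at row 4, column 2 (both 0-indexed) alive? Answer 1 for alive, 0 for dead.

0) o.o..
oo...
.....
....o
o.o..
ooo.o
1) ..oo.
oo...
o....
.....
..o..
..o.o
2) o.ooo
ooo.o
oo...
.....
...o.
.oo..
3) .....
.....
..o.o
.....
..o..
oo...
4) .....
.....
.....
...o.
.o...
.o...
5) .....
.....
.....
.....
..o..
.....

1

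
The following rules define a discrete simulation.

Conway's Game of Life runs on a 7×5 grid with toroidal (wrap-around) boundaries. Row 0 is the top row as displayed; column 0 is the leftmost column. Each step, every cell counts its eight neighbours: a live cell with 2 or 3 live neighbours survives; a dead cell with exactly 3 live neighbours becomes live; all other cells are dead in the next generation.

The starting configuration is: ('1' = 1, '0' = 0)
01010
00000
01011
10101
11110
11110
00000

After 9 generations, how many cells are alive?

[0] 01010
00000
01011
10101
11110
11110
00000
[1] 00000
10011
01111
00000
00000
10010
10011
[2] 00000
11000
01100
00110
00000
10010
10010
[3] 11001
11100
10010
01110
00111
00000
00000
[4] 00101
00110
10010
11000
01001
00010
10000
[5] 01101
01100
10010
01100
01101
10001
00011
[6] 01001
00001
10010
00001
00101
01100
01100
[7] 01110
00011
10010
10001
11100
10000
00010
[8] 00000
11000
10010
00110
00000
10101
01011
[9] 01101
11001
10010
00111
01101
11101
01111

22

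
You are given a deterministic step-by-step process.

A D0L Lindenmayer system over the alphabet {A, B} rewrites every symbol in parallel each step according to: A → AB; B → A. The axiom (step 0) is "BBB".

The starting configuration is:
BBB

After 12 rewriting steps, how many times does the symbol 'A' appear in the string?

0) BBB
1) AAA
2) ABABAB
3) ABAABAABA
4) ABAABABAABABAAB
5) ABAABABAABAABABAABAABABA
6) ABAABABAABAABABAABABAABAABABAABABAABAAB
7) ABAABABAABAABABAABABAABAABABAABAABABAABABAABAABABAABAABABAABABA
8) ABAABABAABAABABAABABAABAABABAABAABABAABABAABAABABAABABAABAABABAABAABABAABABAABAABABAABABAABAABABAABAAB
9) ABAABABAABAABABAABABAABAABABAABAABABAABABAABAABABAABABAABA…ABAABAABABAABAABABAABABAABAABABAABAABABAABABAABAABABAABABA  (len 165)
10) ABAABABAABAABABAABABAABAABABAABAABABAABABAABAABABAABABAABA…AABABAABABAABAABABAABABAABAABABAABAABABAABABAABAABABAABAAB  (len 267)
11) ABAABABAABAABABAABABAABAABABAABAABABAABABAABAABABAABABAABA…AABABAABABAABAABABAABABAABAABABAABAABABAABABAABAABABAABABA  (len 432)
12) ABAABABAABAABABAABABAABAABABAABAABABAABABAABAABABAABABAABA…AABABAABABAABAABABAABABAABAABABAABAABABAABABAABAABABAABAAB  (len 699)

432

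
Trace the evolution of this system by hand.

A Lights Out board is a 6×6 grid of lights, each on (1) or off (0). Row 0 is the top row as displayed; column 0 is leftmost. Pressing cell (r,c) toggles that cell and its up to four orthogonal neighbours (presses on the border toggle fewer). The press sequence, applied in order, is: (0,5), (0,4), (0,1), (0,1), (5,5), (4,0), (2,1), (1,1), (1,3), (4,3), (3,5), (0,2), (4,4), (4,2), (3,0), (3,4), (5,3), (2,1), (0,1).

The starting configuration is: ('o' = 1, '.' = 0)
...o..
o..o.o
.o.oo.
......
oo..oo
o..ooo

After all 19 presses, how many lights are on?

k=0  ...o..
o..o.o
.o.oo.
......
oo..oo
o..ooo
k=1  ...ooo
o..o..
.o.oo.
......
oo..oo
o..ooo
k=2  ......
o..oo.
.o.oo.
......
oo..oo
o..ooo
k=3  ooo...
oo.oo.
.o.oo.
......
oo..oo
o..ooo
k=4  ......
o..oo.
.o.oo.
......
oo..oo
o..ooo
k=5  ......
o..oo.
.o.oo.
......
oo..o.
o..o..
k=6  ......
o..oo.
.o.oo.
o.....
....o.
...o..
k=7  ......
oo.oo.
o.ooo.
oo....
....o.
...o..
k=8  .o....
..ooo.
ooooo.
oo....
....o.
...o..
k=9  .o.o..
......
ooo.o.
oo....
....o.
...o..
k=10  .o.o..
......
ooo.o.
oo.o..
..oo..
......
k=11  .o.o..
......
ooo.oo
oo.ooo
..oo.o
......
k=12  ..o...
..o...
ooo.oo
oo.ooo
..oo.o
......
k=13  ..o...
..o...
ooo.oo
oo.o.o
..o.o.
....o.
k=14  ..o...
..o...
ooo.oo
oooo.o
.o.oo.
..o.o.
k=15  ..o...
..o...
.oo.oo
..oo.o
oo.oo.
..o.o.
k=16  ..o...
..o...
.oo..o
..o.o.
oo.o..
..o.o.
k=17  ..o...
..o...
.oo..o
..o.o.
oo....
...o..
k=18  ..o...
.oo...
o....o
.oo.o.
oo....
...o..
k=19  oo....
..o...
o....o
.oo.o.
oo....
...o..

11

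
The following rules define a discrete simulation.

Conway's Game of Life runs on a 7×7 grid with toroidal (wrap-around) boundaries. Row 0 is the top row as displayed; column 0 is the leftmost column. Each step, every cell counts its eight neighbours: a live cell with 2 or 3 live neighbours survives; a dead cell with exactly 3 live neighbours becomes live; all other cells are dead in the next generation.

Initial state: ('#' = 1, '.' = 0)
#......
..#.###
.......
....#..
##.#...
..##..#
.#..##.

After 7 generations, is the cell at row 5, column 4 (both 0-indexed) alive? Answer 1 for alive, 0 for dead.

t=0: #......
..#.###
.......
....#..
##.#...
..##..#
.#..##.
t=1: ##.#...
.....##
...##..
.......
##.##..
...#.##
#######
t=2: ...#...
#.##.##
....##.
..#....
#.#####
.......
.......
t=3: ..###.#
..##.##
.##.##.
.##....
.######
...####
.......
t=4: ..#.#.#
#.....#
#...###
......#
.#....#
#.....#
..#...#
t=5: .#.#..#
.#.##..
.......
.......
.....##
.#...##
.#.#..#
t=6: .#.#.#.
#..##..
.......
.......
#....##
..#.#..
.#..#.#
t=7: .#.#.##
..###..
.......
......#
.....##
.#.##..
##..#..

1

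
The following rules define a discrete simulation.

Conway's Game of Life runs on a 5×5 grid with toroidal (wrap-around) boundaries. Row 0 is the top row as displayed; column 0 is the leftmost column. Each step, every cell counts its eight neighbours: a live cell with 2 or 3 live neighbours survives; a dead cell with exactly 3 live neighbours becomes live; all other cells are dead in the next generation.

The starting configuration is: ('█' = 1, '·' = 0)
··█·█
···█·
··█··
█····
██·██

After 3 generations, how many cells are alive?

15

k=0  ··█·█
···█·
··█··
█····
██·██
k=1  ·██··
··██·
·····
█·██·
·███·
k=2  ·····
·███·
·█··█
···██
█···█
k=3  █████
████·
·█··█
···█·
█··██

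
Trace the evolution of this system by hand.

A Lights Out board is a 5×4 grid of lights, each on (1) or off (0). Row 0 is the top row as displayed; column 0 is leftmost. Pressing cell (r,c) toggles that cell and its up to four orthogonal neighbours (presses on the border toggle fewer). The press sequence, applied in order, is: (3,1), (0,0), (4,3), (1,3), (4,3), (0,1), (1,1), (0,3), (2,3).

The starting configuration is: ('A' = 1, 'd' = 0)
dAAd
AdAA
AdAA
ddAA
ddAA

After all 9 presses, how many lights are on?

step 0: dAAd
AdAA
AdAA
ddAA
ddAA
step 1: dAAd
AdAA
AAAA
AAdA
dAAA
step 2: AdAd
ddAA
AAAA
AAdA
dAAA
step 3: AdAd
ddAA
AAAA
AAdd
dAdd
step 4: AdAA
dddd
AAAd
AAdd
dAdd
step 5: AdAA
dddd
AAAd
AAdA
dAAA
step 6: dAdA
dAdd
AAAd
AAdA
dAAA
step 7: dddA
AdAd
AdAd
AAdA
dAAA
step 8: ddAd
AdAA
AdAd
AAdA
dAAA
step 9: ddAd
AdAd
AddA
AAdd
dAAA

10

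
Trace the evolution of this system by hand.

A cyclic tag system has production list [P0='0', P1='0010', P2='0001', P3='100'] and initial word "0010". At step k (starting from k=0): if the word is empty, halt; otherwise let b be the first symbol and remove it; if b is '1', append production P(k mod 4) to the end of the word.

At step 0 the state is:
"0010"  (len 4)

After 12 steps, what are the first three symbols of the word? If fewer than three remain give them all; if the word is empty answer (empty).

t=0: "0010"  (len 4)
t=1: "010"  (len 3)
t=2: "10"  (len 2)
t=3: "00001"  (len 5)
t=4: "0001"  (len 4)
t=5: "001"  (len 3)
t=6: "01"  (len 2)
t=7: "1"  (len 1)
t=8: "100"  (len 3)
t=9: "000"  (len 3)
t=10: "00"  (len 2)
t=11: "0"  (len 1)
t=12: (halted — word empty)

(empty)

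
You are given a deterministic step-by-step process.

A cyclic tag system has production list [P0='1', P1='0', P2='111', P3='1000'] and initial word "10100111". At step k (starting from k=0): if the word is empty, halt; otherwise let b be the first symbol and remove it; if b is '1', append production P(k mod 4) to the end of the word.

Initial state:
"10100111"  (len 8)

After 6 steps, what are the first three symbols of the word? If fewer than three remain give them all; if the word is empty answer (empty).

111

0) "10100111"  (len 8)
1) "01001111"  (len 8)
2) "1001111"  (len 7)
3) "001111111"  (len 9)
4) "01111111"  (len 8)
5) "1111111"  (len 7)
6) "1111110"  (len 7)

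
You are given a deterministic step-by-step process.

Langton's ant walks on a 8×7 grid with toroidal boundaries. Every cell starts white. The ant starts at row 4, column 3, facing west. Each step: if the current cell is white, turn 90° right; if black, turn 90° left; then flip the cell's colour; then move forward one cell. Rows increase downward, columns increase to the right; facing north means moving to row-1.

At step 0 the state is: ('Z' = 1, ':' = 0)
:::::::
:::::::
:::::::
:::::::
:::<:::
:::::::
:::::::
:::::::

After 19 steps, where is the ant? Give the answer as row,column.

step 0: :::::::
:::::::
:::::::
:::::::
:::<:::
:::::::
:::::::
:::::::
step 1: :::::::
:::::::
:::::::
:::^:::
:::Z:::
:::::::
:::::::
:::::::
step 2: :::::::
:::::::
:::::::
:::Z>::
:::Z:::
:::::::
:::::::
:::::::
step 3: :::::::
:::::::
:::::::
:::ZZ::
:::Zv::
:::::::
:::::::
:::::::
step 4: :::::::
:::::::
:::::::
:::ZZ::
:::<Z::
:::::::
:::::::
:::::::
step 5: :::::::
:::::::
:::::::
:::ZZ::
::::Z::
:::v:::
:::::::
:::::::
step 6: :::::::
:::::::
:::::::
:::ZZ::
::::Z::
::<Z:::
:::::::
:::::::
step 7: :::::::
:::::::
:::::::
:::ZZ::
::^:Z::
::ZZ:::
:::::::
:::::::
step 8: :::::::
:::::::
:::::::
:::ZZ::
::Z>Z::
::ZZ:::
:::::::
:::::::
step 9: :::::::
:::::::
:::::::
:::ZZ::
::ZZZ::
::Zv:::
:::::::
:::::::
step 10: :::::::
:::::::
:::::::
:::ZZ::
::ZZZ::
::Z:>::
:::::::
:::::::
step 11: :::::::
:::::::
:::::::
:::ZZ::
::ZZZ::
::Z:Z::
::::v::
:::::::
step 12: :::::::
:::::::
:::::::
:::ZZ::
::ZZZ::
::Z:Z::
:::<Z::
:::::::
step 13: :::::::
:::::::
:::::::
:::ZZ::
::ZZZ::
::Z^Z::
:::ZZ::
:::::::
step 14: :::::::
:::::::
:::::::
:::ZZ::
::ZZZ::
::ZZ>::
:::ZZ::
:::::::
step 15: :::::::
:::::::
:::::::
:::ZZ::
::ZZ^::
::ZZ:::
:::ZZ::
:::::::
step 16: :::::::
:::::::
:::::::
:::ZZ::
::Z<:::
::ZZ:::
:::ZZ::
:::::::
step 17: :::::::
:::::::
:::::::
:::ZZ::
::Z::::
::Zv:::
:::ZZ::
:::::::
step 18: :::::::
:::::::
:::::::
:::ZZ::
::Z::::
::Z:>::
:::ZZ::
:::::::
step 19: :::::::
:::::::
:::::::
:::ZZ::
::Z::::
::Z:Z::
:::Zv::
:::::::

6,4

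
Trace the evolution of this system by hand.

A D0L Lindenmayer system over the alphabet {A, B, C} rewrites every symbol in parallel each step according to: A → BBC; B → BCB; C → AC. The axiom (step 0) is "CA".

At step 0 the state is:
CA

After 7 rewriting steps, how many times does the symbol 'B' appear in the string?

k=0  CA
k=1  ACBBC
k=2  BBCACBCBBCBAC
k=3  BCBBCBACBBCACBCBACBCBBCBACBCBBBCAC
k=4  BCBACBCBBCBACBCBBBCACBCBBCBACBBCACBCBACBCBBBCACBCBACBCBBCBACBCBBBCACBCBACBCBBCBBCBACBBCAC
k=5  BCBACBCBBBCACBCBACBCBBCBACBCBBBCACBCBACBCBBCBBCBACBBCACBCB…CACBCBACBCBBBCACBCBACBCBBCBACBCBBCBACBCBBBCACBCBBCBACBBCAC  (len 233)
k=6  BCBACBCBBBCACBCBACBCBBCBBCBACBBCACBCBACBCBBBCACBCBACBCBBCB…CACBCBACBCBBCBBCBACBBCACBCBACBCBBCBACBCBBBCACBCBBCBACBBCAC  (len 610)
k=7  BCBACBCBBBCACBCBACBCBBCBBCBACBBCACBCBACBCBBBCACBCBACBCBBCB…CACBCBACBCBBCBBCBACBBCACBCBACBCBBCBACBCBBBCACBCBBCBACBBCAC  (len 1597)

754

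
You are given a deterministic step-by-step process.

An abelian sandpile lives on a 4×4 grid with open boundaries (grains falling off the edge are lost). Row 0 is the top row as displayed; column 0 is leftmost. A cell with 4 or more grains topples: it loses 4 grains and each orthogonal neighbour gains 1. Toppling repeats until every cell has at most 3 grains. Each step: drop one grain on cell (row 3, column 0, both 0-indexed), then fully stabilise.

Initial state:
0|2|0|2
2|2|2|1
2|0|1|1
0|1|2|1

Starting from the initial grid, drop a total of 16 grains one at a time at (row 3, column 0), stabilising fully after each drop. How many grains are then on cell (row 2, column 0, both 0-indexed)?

2

gen 0: 0|2|0|2
2|2|2|1
2|0|1|1
0|1|2|1
gen 1: 0|2|0|2
2|2|2|1
2|0|1|1
1|1|2|1
gen 2: 0|2|0|2
2|2|2|1
2|0|1|1
2|1|2|1
gen 3: 0|2|0|2
2|2|2|1
2|0|1|1
3|1|2|1
gen 4: 0|2|0|2
2|2|2|1
3|0|1|1
0|2|2|1
gen 5: 0|2|0|2
2|2|2|1
3|0|1|1
1|2|2|1
gen 6: 0|2|0|2
2|2|2|1
3|0|1|1
2|2|2|1
gen 7: 0|2|0|2
2|2|2|1
3|0|1|1
3|2|2|1
gen 8: 0|2|0|2
3|2|2|1
0|1|1|1
1|3|2|1
gen 9: 0|2|0|2
3|2|2|1
0|1|1|1
2|3|2|1
gen 10: 0|2|0|2
3|2|2|1
0|1|1|1
3|3|2|1
gen 11: 0|2|0|2
3|2|2|1
1|2|1|1
1|0|3|1
gen 12: 0|2|0|2
3|2|2|1
1|2|1|1
2|0|3|1
gen 13: 0|2|0|2
3|2|2|1
1|2|1|1
3|0|3|1
gen 14: 0|2|0|2
3|2|2|1
2|2|1|1
0|1|3|1
gen 15: 0|2|0|2
3|2|2|1
2|2|1|1
1|1|3|1
gen 16: 0|2|0|2
3|2|2|1
2|2|1|1
2|1|3|1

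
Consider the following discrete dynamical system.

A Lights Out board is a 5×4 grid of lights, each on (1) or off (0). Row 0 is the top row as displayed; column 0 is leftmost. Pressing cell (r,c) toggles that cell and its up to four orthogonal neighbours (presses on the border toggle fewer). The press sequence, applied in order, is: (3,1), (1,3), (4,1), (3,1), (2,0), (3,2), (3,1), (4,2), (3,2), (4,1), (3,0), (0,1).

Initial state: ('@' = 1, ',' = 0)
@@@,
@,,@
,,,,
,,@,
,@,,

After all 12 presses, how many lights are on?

0) @@@,
@,,@
,,,,
,,@,
,@,,
1) @@@,
@,,@
,@,,
@@,,
,,,,
2) @@@@
@,@,
,@,@
@@,,
,,,,
3) @@@@
@,@,
,@,@
@,,,
@@@,
4) @@@@
@,@,
,,,@
,@@,
@,@,
5) @@@@
,,@,
@@,@
@@@,
@,@,
6) @@@@
,,@,
@@@@
@,,@
@,,,
7) @@@@
,,@,
@,@@
,@@@
@@,,
8) @@@@
,,@,
@,@@
,@,@
@,@@
9) @@@@
,,@,
@,,@
,,@,
@,,@
10) @@@@
,,@,
@,,@
,@@,
,@@@
11) @@@@
,,@,
,,,@
@,@,
@@@@
12) ,,,@
,@@,
,,,@
@,@,
@@@@

10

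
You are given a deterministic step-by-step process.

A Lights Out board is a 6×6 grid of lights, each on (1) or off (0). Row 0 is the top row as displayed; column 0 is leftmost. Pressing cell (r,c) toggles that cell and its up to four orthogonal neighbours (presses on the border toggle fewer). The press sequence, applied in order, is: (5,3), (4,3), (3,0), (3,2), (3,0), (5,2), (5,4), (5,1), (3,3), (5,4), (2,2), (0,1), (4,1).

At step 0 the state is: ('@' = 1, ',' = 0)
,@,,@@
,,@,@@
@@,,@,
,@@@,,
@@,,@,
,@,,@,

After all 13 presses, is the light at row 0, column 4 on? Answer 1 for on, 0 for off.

1

[0] ,@,,@@
,,@,@@
@@,,@,
,@@@,,
@@,,@,
,@,,@,
[1] ,@,,@@
,,@,@@
@@,,@,
,@@@,,
@@,@@,
,@@@,,
[2] ,@,,@@
,,@,@@
@@,,@,
,@@,,,
@@@,,,
,@@,,,
[3] ,@,,@@
,,@,@@
,@,,@,
@,@,,,
,@@,,,
,@@,,,
[4] ,@,,@@
,,@,@@
,@@,@,
@@,@,,
,@,,,,
,@@,,,
[5] ,@,,@@
,,@,@@
@@@,@,
,,,@,,
@@,,,,
,@@,,,
[6] ,@,,@@
,,@,@@
@@@,@,
,,,@,,
@@@,,,
,,,@,,
[7] ,@,,@@
,,@,@@
@@@,@,
,,,@,,
@@@,@,
,,,,@@
[8] ,@,,@@
,,@,@@
@@@,@,
,,,@,,
@,@,@,
@@@,@@
[9] ,@,,@@
,,@,@@
@@@@@,
,,@,@,
@,@@@,
@@@,@@
[10] ,@,,@@
,,@,@@
@@@@@,
,,@,@,
@,@@,,
@@@@,,
[11] ,@,,@@
,,,,@@
@,,,@,
,,,,@,
@,@@,,
@@@@,,
[12] @,@,@@
,@,,@@
@,,,@,
,,,,@,
@,@@,,
@@@@,,
[13] @,@,@@
,@,,@@
@,,,@,
,@,,@,
,@,@,,
@,@@,,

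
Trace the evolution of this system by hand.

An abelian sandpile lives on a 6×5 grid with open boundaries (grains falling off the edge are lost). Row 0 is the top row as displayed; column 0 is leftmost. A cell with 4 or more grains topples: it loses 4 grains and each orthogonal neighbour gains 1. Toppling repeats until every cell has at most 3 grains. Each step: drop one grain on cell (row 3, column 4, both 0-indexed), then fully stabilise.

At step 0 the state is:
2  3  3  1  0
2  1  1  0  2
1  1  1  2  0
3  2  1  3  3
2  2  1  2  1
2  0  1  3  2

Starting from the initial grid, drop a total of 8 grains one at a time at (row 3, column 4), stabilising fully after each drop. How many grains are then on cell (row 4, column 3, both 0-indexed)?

k=0  2  3  3  1  0
2  1  1  0  2
1  1  1  2  0
3  2  1  3  3
2  2  1  2  1
2  0  1  3  2
k=1  2  3  3  1  0
2  1  1  0  2
1  1  1  3  1
3  2  2  0  1
2  2  1  3  2
2  0  1  3  2
k=2  2  3  3  1  0
2  1  1  0  2
1  1  1  3  1
3  2  2  0  2
2  2  1  3  2
2  0  1  3  2
k=3  2  3  3  1  0
2  1  1  0  2
1  1  1  3  1
3  2  2  0  3
2  2  1  3  2
2  0  1  3  2
k=4  2  3  3  1  0
2  1  1  0  2
1  1  1  3  2
3  2  2  1  0
2  2  1  3  3
2  0  1  3  2
k=5  2  3  3  1  0
2  1  1  0  2
1  1  1  3  2
3  2  2  1  1
2  2  1  3  3
2  0  1  3  2
k=6  2  3  3  1  0
2  1  1  0  2
1  1  1  3  2
3  2  2  1  2
2  2  1  3  3
2  0  1  3  2
k=7  2  3  3  1  0
2  1  1  0  2
1  1  1  3  2
3  2  2  1  3
2  2  1  3  3
2  0  1  3  2
k=8  2  3  3  1  0
2  1  1  0  2
1  1  1  3  3
3  2  2  3  1
2  2  2  1  2
2  0  2  1  0

1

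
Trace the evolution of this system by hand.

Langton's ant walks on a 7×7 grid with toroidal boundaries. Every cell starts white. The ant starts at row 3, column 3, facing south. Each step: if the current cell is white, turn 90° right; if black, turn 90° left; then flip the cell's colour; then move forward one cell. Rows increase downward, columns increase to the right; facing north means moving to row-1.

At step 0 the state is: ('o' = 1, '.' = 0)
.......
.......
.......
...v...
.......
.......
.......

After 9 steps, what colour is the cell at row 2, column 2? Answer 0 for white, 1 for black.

[0] .......
.......
.......
...v...
.......
.......
.......
[1] .......
.......
.......
..<o...
.......
.......
.......
[2] .......
.......
..^....
..oo...
.......
.......
.......
[3] .......
.......
..o>...
..oo...
.......
.......
.......
[4] .......
.......
..oo...
..ov...
.......
.......
.......
[5] .......
.......
..oo...
..o.>..
.......
.......
.......
[6] .......
.......
..oo...
..o.o..
....v..
.......
.......
[7] .......
.......
..oo...
..o.o..
...<o..
.......
.......
[8] .......
.......
..oo...
..o^o..
...oo..
.......
.......
[9] .......
.......
..oo...
..oo>..
...oo..
.......
.......

1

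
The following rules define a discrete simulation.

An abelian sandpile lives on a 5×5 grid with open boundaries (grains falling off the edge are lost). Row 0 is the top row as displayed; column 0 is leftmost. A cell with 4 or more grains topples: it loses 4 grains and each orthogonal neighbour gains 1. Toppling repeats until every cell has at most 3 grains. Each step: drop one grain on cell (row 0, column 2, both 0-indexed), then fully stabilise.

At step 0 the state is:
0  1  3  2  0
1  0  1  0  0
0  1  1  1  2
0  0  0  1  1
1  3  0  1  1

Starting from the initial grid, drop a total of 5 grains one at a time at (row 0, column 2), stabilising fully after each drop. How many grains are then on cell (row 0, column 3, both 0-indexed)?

0

[0] 0  1  3  2  0
1  0  1  0  0
0  1  1  1  2
0  0  0  1  1
1  3  0  1  1
[1] 0  2  0  3  0
1  0  2  0  0
0  1  1  1  2
0  0  0  1  1
1  3  0  1  1
[2] 0  2  1  3  0
1  0  2  0  0
0  1  1  1  2
0  0  0  1  1
1  3  0  1  1
[3] 0  2  2  3  0
1  0  2  0  0
0  1  1  1  2
0  0  0  1  1
1  3  0  1  1
[4] 0  2  3  3  0
1  0  2  0  0
0  1  1  1  2
0  0  0  1  1
1  3  0  1  1
[5] 0  3  1  0  1
1  0  3  1  0
0  1  1  1  2
0  0  0  1  1
1  3  0  1  1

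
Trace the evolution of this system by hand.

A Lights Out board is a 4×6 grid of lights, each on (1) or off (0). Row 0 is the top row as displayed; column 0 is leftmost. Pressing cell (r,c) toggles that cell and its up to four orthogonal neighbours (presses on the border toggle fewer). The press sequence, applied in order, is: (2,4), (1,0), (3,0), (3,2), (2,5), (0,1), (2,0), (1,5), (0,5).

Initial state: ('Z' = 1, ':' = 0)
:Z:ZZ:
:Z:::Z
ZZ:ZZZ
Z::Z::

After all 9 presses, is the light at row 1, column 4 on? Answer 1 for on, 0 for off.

0

k=0  :Z:ZZ:
:Z:::Z
ZZ:ZZZ
Z::Z::
k=1  :Z:ZZ:
:Z::ZZ
ZZ::::
Z::ZZ:
k=2  ZZ:ZZ:
Z:::ZZ
:Z::::
Z::ZZ:
k=3  ZZ:ZZ:
Z:::ZZ
ZZ::::
:Z:ZZ:
k=4  ZZ:ZZ:
Z:::ZZ
ZZZ:::
::Z:Z:
k=5  ZZ:ZZ:
Z:::Z:
ZZZ:ZZ
::Z:ZZ
k=6  ::ZZZ:
ZZ::Z:
ZZZ:ZZ
::Z:ZZ
k=7  ::ZZZ:
:Z::Z:
::Z:ZZ
Z:Z:ZZ
k=8  ::ZZZZ
:Z:::Z
::Z:Z:
Z:Z:ZZ
k=9  ::ZZ::
:Z::::
::Z:Z:
Z:Z:ZZ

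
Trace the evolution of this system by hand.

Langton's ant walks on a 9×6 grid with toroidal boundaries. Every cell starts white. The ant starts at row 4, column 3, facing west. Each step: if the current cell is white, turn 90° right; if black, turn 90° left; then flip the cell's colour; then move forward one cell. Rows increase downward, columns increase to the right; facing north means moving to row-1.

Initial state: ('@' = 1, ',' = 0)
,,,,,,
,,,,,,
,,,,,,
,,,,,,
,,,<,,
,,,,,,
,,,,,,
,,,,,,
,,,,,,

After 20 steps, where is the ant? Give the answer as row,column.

6,5

[0] ,,,,,,
,,,,,,
,,,,,,
,,,,,,
,,,<,,
,,,,,,
,,,,,,
,,,,,,
,,,,,,
[1] ,,,,,,
,,,,,,
,,,,,,
,,,^,,
,,,@,,
,,,,,,
,,,,,,
,,,,,,
,,,,,,
[2] ,,,,,,
,,,,,,
,,,,,,
,,,@>,
,,,@,,
,,,,,,
,,,,,,
,,,,,,
,,,,,,
[3] ,,,,,,
,,,,,,
,,,,,,
,,,@@,
,,,@v,
,,,,,,
,,,,,,
,,,,,,
,,,,,,
[4] ,,,,,,
,,,,,,
,,,,,,
,,,@@,
,,,<@,
,,,,,,
,,,,,,
,,,,,,
,,,,,,
[5] ,,,,,,
,,,,,,
,,,,,,
,,,@@,
,,,,@,
,,,v,,
,,,,,,
,,,,,,
,,,,,,
[6] ,,,,,,
,,,,,,
,,,,,,
,,,@@,
,,,,@,
,,<@,,
,,,,,,
,,,,,,
,,,,,,
[7] ,,,,,,
,,,,,,
,,,,,,
,,,@@,
,,^,@,
,,@@,,
,,,,,,
,,,,,,
,,,,,,
[8] ,,,,,,
,,,,,,
,,,,,,
,,,@@,
,,@>@,
,,@@,,
,,,,,,
,,,,,,
,,,,,,
[9] ,,,,,,
,,,,,,
,,,,,,
,,,@@,
,,@@@,
,,@v,,
,,,,,,
,,,,,,
,,,,,,
[10] ,,,,,,
,,,,,,
,,,,,,
,,,@@,
,,@@@,
,,@,>,
,,,,,,
,,,,,,
,,,,,,
[11] ,,,,,,
,,,,,,
,,,,,,
,,,@@,
,,@@@,
,,@,@,
,,,,v,
,,,,,,
,,,,,,
[12] ,,,,,,
,,,,,,
,,,,,,
,,,@@,
,,@@@,
,,@,@,
,,,<@,
,,,,,,
,,,,,,
[13] ,,,,,,
,,,,,,
,,,,,,
,,,@@,
,,@@@,
,,@^@,
,,,@@,
,,,,,,
,,,,,,
[14] ,,,,,,
,,,,,,
,,,,,,
,,,@@,
,,@@@,
,,@@>,
,,,@@,
,,,,,,
,,,,,,
[15] ,,,,,,
,,,,,,
,,,,,,
,,,@@,
,,@@^,
,,@@,,
,,,@@,
,,,,,,
,,,,,,
[16] ,,,,,,
,,,,,,
,,,,,,
,,,@@,
,,@<,,
,,@@,,
,,,@@,
,,,,,,
,,,,,,
[17] ,,,,,,
,,,,,,
,,,,,,
,,,@@,
,,@,,,
,,@v,,
,,,@@,
,,,,,,
,,,,,,
[18] ,,,,,,
,,,,,,
,,,,,,
,,,@@,
,,@,,,
,,@,>,
,,,@@,
,,,,,,
,,,,,,
[19] ,,,,,,
,,,,,,
,,,,,,
,,,@@,
,,@,,,
,,@,@,
,,,@v,
,,,,,,
,,,,,,
[20] ,,,,,,
,,,,,,
,,,,,,
,,,@@,
,,@,,,
,,@,@,
,,,@,>
,,,,,,
,,,,,,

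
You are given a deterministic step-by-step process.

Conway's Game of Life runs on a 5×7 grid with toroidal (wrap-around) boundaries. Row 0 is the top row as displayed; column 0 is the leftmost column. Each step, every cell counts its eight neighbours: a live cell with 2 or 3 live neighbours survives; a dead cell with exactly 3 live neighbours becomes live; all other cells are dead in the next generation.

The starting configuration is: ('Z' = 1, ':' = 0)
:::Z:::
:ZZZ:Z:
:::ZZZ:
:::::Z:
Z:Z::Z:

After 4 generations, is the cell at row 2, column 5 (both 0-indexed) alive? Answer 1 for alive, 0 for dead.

0

0) :::Z:::
:ZZZ:Z:
:::ZZZ:
:::::Z:
Z:Z::Z:
1) :::Z::Z
:::::Z:
:::Z:ZZ
:::Z:Z:
::::Z:Z
2) ::::Z:Z
:::::Z:
:::::ZZ
:::Z:::
:::ZZ:Z
3) :::ZZ:Z
::::Z::
::::ZZZ
:::Z::Z
:::ZZ::
4) :::::::
::::::Z
:::ZZ:Z
:::Z::Z
::Z::::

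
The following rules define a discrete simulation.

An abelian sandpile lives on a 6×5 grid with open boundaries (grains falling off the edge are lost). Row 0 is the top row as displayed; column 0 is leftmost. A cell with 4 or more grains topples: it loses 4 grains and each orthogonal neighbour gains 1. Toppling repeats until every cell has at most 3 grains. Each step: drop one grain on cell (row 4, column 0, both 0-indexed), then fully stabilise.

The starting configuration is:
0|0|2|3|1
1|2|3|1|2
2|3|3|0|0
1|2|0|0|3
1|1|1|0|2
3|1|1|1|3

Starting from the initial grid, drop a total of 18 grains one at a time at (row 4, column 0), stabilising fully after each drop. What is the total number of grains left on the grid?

47

[0] 0|0|2|3|1
1|2|3|1|2
2|3|3|0|0
1|2|0|0|3
1|1|1|0|2
3|1|1|1|3
[1] 0|0|2|3|1
1|2|3|1|2
2|3|3|0|0
1|2|0|0|3
2|1|1|0|2
3|1|1|1|3
[2] 0|0|2|3|1
1|2|3|1|2
2|3|3|0|0
1|2|0|0|3
3|1|1|0|2
3|1|1|1|3
[3] 0|0|2|3|1
1|2|3|1|2
2|3|3|0|0
2|2|0|0|3
1|2|1|0|2
0|2|1|1|3
[4] 0|0|2|3|1
1|2|3|1|2
2|3|3|0|0
2|2|0|0|3
2|2|1|0|2
0|2|1|1|3
[5] 0|0|2|3|1
1|2|3|1|2
2|3|3|0|0
2|2|0|0|3
3|2|1|0|2
0|2|1|1|3
[6] 0|0|2|3|1
1|2|3|1|2
2|3|3|0|0
3|2|0|0|3
0|3|1|0|2
1|2|1|1|3
[7] 0|0|2|3|1
1|2|3|1|2
2|3|3|0|0
3|2|0|0|3
1|3|1|0|2
1|2|1|1|3
[8] 0|0|2|3|1
1|2|3|1|2
2|3|3|0|0
3|2|0|0|3
2|3|1|0|2
1|2|1|1|3
[9] 0|0|2|3|1
1|2|3|1|2
2|3|3|0|0
3|2|0|0|3
3|3|1|0|2
1|2|1|1|3
[10] 0|1|3|3|1
3|0|1|2|2
0|3|1|1|0
2|1|2|0|3
2|1|2|0|2
2|3|1|1|3
[11] 0|1|3|3|1
3|0|1|2|2
0|3|1|1|0
2|1|2|0|3
3|1|2|0|2
2|3|1|1|3
[12] 0|1|3|3|1
3|0|1|2|2
0|3|1|1|0
3|1|2|0|3
0|2|2|0|2
3|3|1|1|3
[13] 0|1|3|3|1
3|0|1|2|2
0|3|1|1|0
3|1|2|0|3
1|2|2|0|2
3|3|1|1|3
[14] 0|1|3|3|1
3|0|1|2|2
0|3|1|1|0
3|1|2|0|3
2|2|2|0|2
3|3|1|1|3
[15] 0|1|3|3|1
3|0|1|2|2
0|3|1|1|0
3|1|2|0|3
3|2|2|0|2
3|3|1|1|3
[16] 0|1|3|3|1
3|0|1|2|2
1|3|1|1|0
0|3|2|0|3
3|0|3|0|2
1|1|2|1|3
[17] 0|1|3|3|1
3|0|1|2|2
1|3|1|1|0
1|3|2|0|3
0|1|3|0|2
2|1|2|1|3
[18] 0|1|3|3|1
3|0|1|2|2
1|3|1|1|0
1|3|2|0|3
1|1|3|0|2
2|1|2|1|3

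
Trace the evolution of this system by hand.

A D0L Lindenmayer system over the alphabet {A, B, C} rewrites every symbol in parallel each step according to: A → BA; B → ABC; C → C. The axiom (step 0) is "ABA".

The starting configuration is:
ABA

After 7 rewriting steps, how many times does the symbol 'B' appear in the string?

192

step 0: ABA
step 1: BAABCBA
step 2: ABCBABAABCCABCBA
step 3: BAABCCABCBAABCBABAABCCCBAABCCABCBA
step 4: ABCBABAABCCCBAABCCABCBABAABCCABCBAABCBABAABCCCCABCBABAABCCCBAABCCABCBA
step 5: BAABCCABCBAABCBABAABCCCCABCBABAABCCCBAABCCABCBAABCBABAABCC…BABAABCCCCCBAABCCABCBAABCBABAABCCCCABCBABAABCCCBAABCCABCBA  (len 142)
step 6: ABCBABAABCCCBAABCCABCBABAABCCABCBAABCBABAABCCCCCBAABCCABCB…BABAABCCCCCBAABCCABCBAABCBABAABCCCCABCBABAABCCCBAABCCABCBA  (len 286)
step 7: BAABCCABCBAABCBABAABCCCCABCBABAABCCCBAABCCABCBAABCBABAABCC…BABAABCCCCCBAABCCABCBAABCBABAABCCCCABCBABAABCCCBAABCCABCBA  (len 574)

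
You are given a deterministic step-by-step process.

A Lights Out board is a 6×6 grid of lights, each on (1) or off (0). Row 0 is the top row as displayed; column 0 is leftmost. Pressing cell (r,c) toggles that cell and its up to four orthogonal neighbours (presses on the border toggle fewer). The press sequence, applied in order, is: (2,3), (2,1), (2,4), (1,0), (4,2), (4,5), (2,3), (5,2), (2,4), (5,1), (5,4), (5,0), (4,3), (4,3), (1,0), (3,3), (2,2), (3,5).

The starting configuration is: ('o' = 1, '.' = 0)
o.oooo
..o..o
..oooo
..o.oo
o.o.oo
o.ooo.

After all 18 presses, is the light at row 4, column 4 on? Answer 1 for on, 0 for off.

1

step 0: o.oooo
..o..o
..oooo
..o.oo
o.o.oo
o.ooo.
step 1: o.oooo
..oo.o
.....o
..oooo
o.o.oo
o.ooo.
step 2: o.oooo
.ooo.o
ooo..o
.ooooo
o.o.oo
o.ooo.
step 3: o.oooo
.ooooo
ooooo.
.ooo.o
o.o.oo
o.ooo.
step 4: ..oooo
o.oooo
.oooo.
.ooo.o
o.o.oo
o.ooo.
step 5: ..oooo
o.oooo
.oooo.
.o.o.o
oo.ooo
o..oo.
step 6: ..oooo
o.oooo
.oooo.
.o.o..
oo.o..
o..ooo
step 7: ..oooo
o.o.oo
.o....
.o....
oo.o..
o..ooo
step 8: ..oooo
o.o.oo
.o....
.o....
oooo..
ooo.oo
step 9: ..oooo
o.o..o
.o.ooo
.o..o.
oooo..
ooo.oo
step 10: ..oooo
o.o..o
.o.ooo
.o..o.
o.oo..
....oo
step 11: ..oooo
o.o..o
.o.ooo
.o..o.
o.ooo.
...o..
step 12: ..oooo
o.o..o
.o.ooo
.o..o.
..ooo.
oo.o..
step 13: ..oooo
o.o..o
.o.ooo
.o.oo.
......
oo....
step 14: ..oooo
o.o..o
.o.ooo
.o..o.
..ooo.
oo.o..
step 15: o.oooo
.oo..o
oo.ooo
.o..o.
..ooo.
oo.o..
step 16: o.oooo
.oo..o
oo..oo
.ooo..
..o.o.
oo.o..
step 17: o.oooo
.o...o
o.oooo
.o.o..
..o.o.
oo.o..
step 18: o.oooo
.o...o
o.ooo.
.o.ooo
..o.oo
oo.o..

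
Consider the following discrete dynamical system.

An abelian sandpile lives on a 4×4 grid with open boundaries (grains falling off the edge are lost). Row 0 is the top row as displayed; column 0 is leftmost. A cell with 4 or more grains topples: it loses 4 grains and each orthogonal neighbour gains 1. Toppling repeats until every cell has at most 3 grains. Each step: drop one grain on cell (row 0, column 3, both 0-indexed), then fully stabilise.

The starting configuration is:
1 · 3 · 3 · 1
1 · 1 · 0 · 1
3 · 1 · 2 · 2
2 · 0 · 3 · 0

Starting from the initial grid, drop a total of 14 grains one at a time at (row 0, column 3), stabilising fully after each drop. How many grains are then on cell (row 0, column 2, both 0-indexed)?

k=0  1 · 3 · 3 · 1
1 · 1 · 0 · 1
3 · 1 · 2 · 2
2 · 0 · 3 · 0
k=1  1 · 3 · 3 · 2
1 · 1 · 0 · 1
3 · 1 · 2 · 2
2 · 0 · 3 · 0
k=2  1 · 3 · 3 · 3
1 · 1 · 0 · 1
3 · 1 · 2 · 2
2 · 0 · 3 · 0
k=3  2 · 0 · 1 · 1
1 · 2 · 1 · 2
3 · 1 · 2 · 2
2 · 0 · 3 · 0
k=4  2 · 0 · 1 · 2
1 · 2 · 1 · 2
3 · 1 · 2 · 2
2 · 0 · 3 · 0
k=5  2 · 0 · 1 · 3
1 · 2 · 1 · 2
3 · 1 · 2 · 2
2 · 0 · 3 · 0
k=6  2 · 0 · 2 · 0
1 · 2 · 1 · 3
3 · 1 · 2 · 2
2 · 0 · 3 · 0
k=7  2 · 0 · 2 · 1
1 · 2 · 1 · 3
3 · 1 · 2 · 2
2 · 0 · 3 · 0
k=8  2 · 0 · 2 · 2
1 · 2 · 1 · 3
3 · 1 · 2 · 2
2 · 0 · 3 · 0
k=9  2 · 0 · 2 · 3
1 · 2 · 1 · 3
3 · 1 · 2 · 2
2 · 0 · 3 · 0
k=10  2 · 0 · 3 · 1
1 · 2 · 2 · 0
3 · 1 · 2 · 3
2 · 0 · 3 · 0
k=11  2 · 0 · 3 · 2
1 · 2 · 2 · 0
3 · 1 · 2 · 3
2 · 0 · 3 · 0
k=12  2 · 0 · 3 · 3
1 · 2 · 2 · 0
3 · 1 · 2 · 3
2 · 0 · 3 · 0
k=13  2 · 1 · 0 · 1
1 · 2 · 3 · 1
3 · 1 · 2 · 3
2 · 0 · 3 · 0
k=14  2 · 1 · 0 · 2
1 · 2 · 3 · 1
3 · 1 · 2 · 3
2 · 0 · 3 · 0

0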